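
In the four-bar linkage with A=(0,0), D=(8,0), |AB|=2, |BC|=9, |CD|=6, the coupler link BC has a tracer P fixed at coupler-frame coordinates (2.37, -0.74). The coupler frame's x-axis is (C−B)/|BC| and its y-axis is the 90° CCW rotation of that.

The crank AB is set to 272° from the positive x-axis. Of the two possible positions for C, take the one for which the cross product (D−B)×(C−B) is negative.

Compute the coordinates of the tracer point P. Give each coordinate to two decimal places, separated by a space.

A=(0,0), D=(8.00,0)
B = A + 2.00·(cos272°, sin272°) = (0.0698, -1.9988)
|BD| = 8.1782
circle(B,9.00) ∩ circle(D,6.00): a=6.8403, h=5.8489
  candidates: C₊=(5.2732,5.3446) cross=47.834; C₋=(8.1322,-5.9985) cross=-47.834
  mode - wants cross < 0 → take C=(8.1322,-5.9985) (cross=-47.834)
ex = (C−B)/|BC| = (0.8958,-0.4444); ey = (0.4444,0.8958)
P = B + 2.37·ex + -0.74·ey = (1.8640,-3.7150)

1.86 -3.71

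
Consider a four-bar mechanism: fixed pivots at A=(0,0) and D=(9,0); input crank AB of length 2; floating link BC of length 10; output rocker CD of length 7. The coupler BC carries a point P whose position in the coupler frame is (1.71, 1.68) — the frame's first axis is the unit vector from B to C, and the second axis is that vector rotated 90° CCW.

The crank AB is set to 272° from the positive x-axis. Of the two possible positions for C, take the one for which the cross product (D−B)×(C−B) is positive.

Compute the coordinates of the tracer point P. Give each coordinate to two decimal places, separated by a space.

A=(0,0), D=(9.00,0)
B = A + 2.00·(cos272°, sin272°) = (0.0698, -1.9988)
|BD| = 9.1512
circle(B,10.00) ∩ circle(D,7.00): a=7.3621, h=6.7675
  candidates: C₊=(5.7760,6.2134) cross=61.931; C₋=(8.7323,-6.9949) cross=-61.931
  mode + wants cross > 0 → take C=(5.7760,6.2134) (cross=61.931)
ex = (C−B)/|BC| = (0.5706,0.8212); ey = (-0.8212,0.5706)
P = B + 1.71·ex + 1.68·ey = (-0.3341,0.3641)

-0.33 0.36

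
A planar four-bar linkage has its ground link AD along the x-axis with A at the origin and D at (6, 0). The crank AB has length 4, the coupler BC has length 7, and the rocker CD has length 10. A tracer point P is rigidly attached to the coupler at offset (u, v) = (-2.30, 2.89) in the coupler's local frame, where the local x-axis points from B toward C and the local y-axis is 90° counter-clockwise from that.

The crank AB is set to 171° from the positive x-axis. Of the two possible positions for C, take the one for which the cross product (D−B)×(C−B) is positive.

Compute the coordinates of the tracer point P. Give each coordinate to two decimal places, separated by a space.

-7.52 -0.31

A=(0,0), D=(6.00,0)
B = A + 4.00·(cos171°, sin171°) = (-3.9508, 0.6257)
|BD| = 9.9704
circle(B,7.00) ∩ circle(D,10.00): a=2.4276, h=6.5656
  candidates: C₊=(-1.1159,7.0260) cross=65.461; C₋=(-1.9400,-6.0792) cross=-65.461
  mode + wants cross > 0 → take C=(-1.1159,7.0260) (cross=65.461)
ex = (C−B)/|BC| = (0.4050,0.9143); ey = (-0.9143,0.4050)
P = B + -2.30·ex + 2.89·ey = (-7.5246,-0.3068)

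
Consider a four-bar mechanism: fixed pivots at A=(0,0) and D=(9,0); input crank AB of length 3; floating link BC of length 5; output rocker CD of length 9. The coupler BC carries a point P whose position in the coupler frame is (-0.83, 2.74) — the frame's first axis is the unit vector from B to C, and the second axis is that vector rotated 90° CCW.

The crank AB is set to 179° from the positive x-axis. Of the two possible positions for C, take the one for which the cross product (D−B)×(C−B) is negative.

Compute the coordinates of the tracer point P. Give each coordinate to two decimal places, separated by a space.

A=(0,0), D=(9.00,0)
B = A + 3.00·(cos179°, sin179°) = (-2.9995, 0.0524)
|BD| = 11.9997
circle(B,5.00) ∩ circle(D,9.00): a=3.6664, h=3.3996
  candidates: C₊=(0.6817,3.4359) cross=40.794; C₋=(0.6520,-3.3632) cross=-40.794
  mode - wants cross < 0 → take C=(0.6520,-3.3632) (cross=-40.794)
ex = (C−B)/|BC| = (0.7303,-0.6831); ey = (0.6831,0.7303)
P = B + -0.83·ex + 2.74·ey = (-1.7340,2.6204)

-1.73 2.62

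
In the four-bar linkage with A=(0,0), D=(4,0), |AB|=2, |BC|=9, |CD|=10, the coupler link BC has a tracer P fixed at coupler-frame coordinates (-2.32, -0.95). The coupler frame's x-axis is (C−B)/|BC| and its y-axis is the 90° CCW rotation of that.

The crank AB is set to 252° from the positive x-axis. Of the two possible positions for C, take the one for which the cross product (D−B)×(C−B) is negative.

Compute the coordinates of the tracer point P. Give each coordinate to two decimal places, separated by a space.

-2.49 -0.24

A=(0,0), D=(4.00,0)
B = A + 2.00·(cos252°, sin252°) = (-0.6180, -1.9021)
|BD| = 4.9944
circle(B,9.00) ∩ circle(D,10.00): a=0.5951, h=8.9803
  candidates: C₊=(-3.4879,6.6281) cross=44.851; C₋=(3.3523,-9.9790) cross=-44.851
  mode - wants cross < 0 → take C=(3.3523,-9.9790) (cross=-44.851)
ex = (C−B)/|BC| = (0.4412,-0.8974); ey = (0.8974,0.4412)
P = B + -2.32·ex + -0.95·ey = (-2.4941,-0.2392)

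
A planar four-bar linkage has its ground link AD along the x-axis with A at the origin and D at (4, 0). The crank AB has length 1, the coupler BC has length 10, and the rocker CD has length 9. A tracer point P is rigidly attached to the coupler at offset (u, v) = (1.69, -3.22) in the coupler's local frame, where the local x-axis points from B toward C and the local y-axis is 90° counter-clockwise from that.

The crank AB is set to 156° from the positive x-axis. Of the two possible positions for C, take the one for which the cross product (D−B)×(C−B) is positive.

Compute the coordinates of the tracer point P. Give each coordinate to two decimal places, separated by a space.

2.72 0.21

A=(0,0), D=(4.00,0)
B = A + 1.00·(cos156°, sin156°) = (-0.9135, 0.4067)
|BD| = 4.9304
circle(B,10.00) ∩ circle(D,9.00): a=4.3920, h=8.9839
  candidates: C₊=(4.2046,8.9977) cross=44.294; C₋=(2.7224,-8.9089) cross=-44.294
  mode + wants cross > 0 → take C=(4.2046,8.9977) (cross=44.294)
ex = (C−B)/|BC| = (0.5118,0.8591); ey = (-0.8591,0.5118)
P = B + 1.69·ex + -3.22·ey = (2.7177,0.2105)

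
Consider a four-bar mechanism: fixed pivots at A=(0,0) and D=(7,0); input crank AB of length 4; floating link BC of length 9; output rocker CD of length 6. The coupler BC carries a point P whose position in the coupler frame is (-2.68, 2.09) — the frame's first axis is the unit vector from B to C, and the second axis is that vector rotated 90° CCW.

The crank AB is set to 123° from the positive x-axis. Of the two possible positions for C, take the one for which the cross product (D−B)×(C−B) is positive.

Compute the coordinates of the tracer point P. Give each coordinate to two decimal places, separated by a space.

A=(0,0), D=(7.00,0)
B = A + 4.00·(cos123°, sin123°) = (-2.1786, 3.3547)
|BD| = 9.7724
circle(B,9.00) ∩ circle(D,6.00): a=7.1886, h=5.4152
  candidates: C₊=(6.4321,5.9731) cross=52.919; C₋=(2.7143,-4.1991) cross=-52.919
  mode + wants cross > 0 → take C=(6.4321,5.9731) (cross=52.919)
ex = (C−B)/|BC| = (0.9567,0.2909); ey = (-0.2909,0.9567)
P = B + -2.68·ex + 2.09·ey = (-5.3507,4.5746)

-5.35 4.57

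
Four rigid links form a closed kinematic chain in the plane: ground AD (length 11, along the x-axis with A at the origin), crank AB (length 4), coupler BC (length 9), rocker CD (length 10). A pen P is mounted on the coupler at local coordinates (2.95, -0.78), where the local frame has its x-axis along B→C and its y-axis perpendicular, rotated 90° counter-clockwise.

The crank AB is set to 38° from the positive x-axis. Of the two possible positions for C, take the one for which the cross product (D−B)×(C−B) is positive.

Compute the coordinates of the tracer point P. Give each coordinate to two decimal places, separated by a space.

5.54 4.37

A=(0,0), D=(11.00,0)
B = A + 4.00·(cos38°, sin38°) = (3.1520, 2.4626)
|BD| = 8.2253
circle(B,9.00) ∩ circle(D,10.00): a=2.9577, h=8.5001
  candidates: C₊=(8.5190,9.6873) cross=69.916; C₋=(3.4291,-6.5331) cross=-69.916
  mode + wants cross > 0 → take C=(8.5190,9.6873) (cross=69.916)
ex = (C−B)/|BC| = (0.5963,0.8027); ey = (-0.8027,0.5963)
P = B + 2.95·ex + -0.78·ey = (5.5373,4.3656)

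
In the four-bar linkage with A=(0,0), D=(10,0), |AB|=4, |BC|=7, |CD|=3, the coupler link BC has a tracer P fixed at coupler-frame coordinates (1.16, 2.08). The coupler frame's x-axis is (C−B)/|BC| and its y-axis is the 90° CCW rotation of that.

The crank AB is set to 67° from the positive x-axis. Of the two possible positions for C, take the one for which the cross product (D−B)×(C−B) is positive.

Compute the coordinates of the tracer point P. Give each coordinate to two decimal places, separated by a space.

A=(0,0), D=(10.00,0)
B = A + 4.00·(cos67°, sin67°) = (1.5629, 3.6820)
|BD| = 9.2055
circle(B,7.00) ∩ circle(D,3.00): a=6.7754, h=1.7591
  candidates: C₊=(8.4763,2.5843) cross=16.193; C₋=(7.0691,-0.6402) cross=-16.193
  mode + wants cross > 0 → take C=(8.4763,2.5843) (cross=16.193)
ex = (C−B)/|BC| = (0.9876,-0.1568); ey = (0.1568,0.9876)
P = B + 1.16·ex + 2.08·ey = (3.0348,5.5544)

3.03 5.55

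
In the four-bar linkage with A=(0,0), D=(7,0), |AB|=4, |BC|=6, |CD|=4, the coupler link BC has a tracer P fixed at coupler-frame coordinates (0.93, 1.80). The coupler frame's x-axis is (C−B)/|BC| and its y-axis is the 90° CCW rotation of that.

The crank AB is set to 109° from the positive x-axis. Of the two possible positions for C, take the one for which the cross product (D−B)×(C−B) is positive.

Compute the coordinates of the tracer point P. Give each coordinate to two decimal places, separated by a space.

-0.22 5.49

A=(0,0), D=(7.00,0)
B = A + 4.00·(cos109°, sin109°) = (-1.3023, 3.7821)
|BD| = 9.1231
circle(B,6.00) ∩ circle(D,4.00): a=5.6577, h=1.9976
  candidates: C₊=(4.6745,3.2545) cross=18.225; C₋=(3.0182,-0.3813) cross=-18.225
  mode + wants cross > 0 → take C=(4.6745,3.2545) (cross=18.225)
ex = (C−B)/|BC| = (0.9961,-0.0879); ey = (0.0879,0.9961)
P = B + 0.93·ex + 1.80·ey = (-0.2176,5.4933)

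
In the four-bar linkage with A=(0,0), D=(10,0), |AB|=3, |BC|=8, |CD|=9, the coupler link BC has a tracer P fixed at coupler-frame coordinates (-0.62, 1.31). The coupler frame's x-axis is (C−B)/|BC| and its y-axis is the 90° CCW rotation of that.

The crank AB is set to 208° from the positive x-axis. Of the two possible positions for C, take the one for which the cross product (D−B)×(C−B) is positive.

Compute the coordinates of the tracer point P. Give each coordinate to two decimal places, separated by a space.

A=(0,0), D=(10.00,0)
B = A + 3.00·(cos208°, sin208°) = (-2.6488, -1.4084)
|BD| = 12.7270
circle(B,8.00) ∩ circle(D,9.00): a=5.6956, h=5.6178
  candidates: C₊=(2.3901,4.8052) cross=71.498; C₋=(3.6335,-6.3614) cross=-71.498
  mode + wants cross > 0 → take C=(2.3901,4.8052) (cross=71.498)
ex = (C−B)/|BC| = (0.6299,0.7767); ey = (-0.7767,0.6299)
P = B + -0.62·ex + 1.31·ey = (-4.0568,-1.0648)

-4.06 -1.06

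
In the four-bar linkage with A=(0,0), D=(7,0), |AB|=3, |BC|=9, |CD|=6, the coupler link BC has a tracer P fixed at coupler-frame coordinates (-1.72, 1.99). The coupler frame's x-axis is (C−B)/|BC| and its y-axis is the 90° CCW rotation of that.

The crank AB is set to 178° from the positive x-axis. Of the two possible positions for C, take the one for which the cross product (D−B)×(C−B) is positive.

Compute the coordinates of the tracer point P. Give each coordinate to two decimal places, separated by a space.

-5.56 0.72

A=(0,0), D=(7.00,0)
B = A + 3.00·(cos178°, sin178°) = (-2.9982, 0.1047)
|BD| = 9.9987
circle(B,9.00) ∩ circle(D,6.00): a=7.2496, h=5.3332
  candidates: C₊=(4.3069,5.3617) cross=53.325; C₋=(4.1952,-5.3041) cross=-53.325
  mode + wants cross > 0 → take C=(4.3069,5.3617) (cross=53.325)
ex = (C−B)/|BC| = (0.8117,0.5841); ey = (-0.5841,0.8117)
P = B + -1.72·ex + 1.99·ey = (-5.5566,0.7153)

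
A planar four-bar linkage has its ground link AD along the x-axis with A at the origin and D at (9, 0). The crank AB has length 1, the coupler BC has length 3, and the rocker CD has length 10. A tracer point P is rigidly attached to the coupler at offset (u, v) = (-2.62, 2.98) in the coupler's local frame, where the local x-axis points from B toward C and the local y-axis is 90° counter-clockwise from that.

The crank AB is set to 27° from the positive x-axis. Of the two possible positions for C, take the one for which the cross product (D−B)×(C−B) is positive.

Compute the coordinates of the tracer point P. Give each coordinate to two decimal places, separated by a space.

A=(0,0), D=(9.00,0)
B = A + 1.00·(cos27°, sin27°) = (0.8910, 0.4540)
|BD| = 8.1217
circle(B,3.00) ∩ circle(D,10.00): a=-1.5414, h=2.5737
  candidates: C₊=(-0.5042,3.1098) cross=20.903; C₋=(-0.7919,-2.0295) cross=-20.903
  mode + wants cross > 0 → take C=(-0.5042,3.1098) (cross=20.903)
ex = (C−B)/|BC| = (-0.4651,0.8853); ey = (-0.8853,-0.4651)
P = B + -2.62·ex + 2.98·ey = (-0.5287,-3.2513)

-0.53 -3.25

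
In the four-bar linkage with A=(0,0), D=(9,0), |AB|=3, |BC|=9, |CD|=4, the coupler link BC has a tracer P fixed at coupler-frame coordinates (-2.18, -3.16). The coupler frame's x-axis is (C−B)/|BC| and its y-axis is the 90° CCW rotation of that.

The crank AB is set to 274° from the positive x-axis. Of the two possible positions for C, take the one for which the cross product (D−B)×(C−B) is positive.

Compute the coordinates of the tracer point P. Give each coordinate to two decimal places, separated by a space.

0.84 -6.78

A=(0,0), D=(9.00,0)
B = A + 3.00·(cos274°, sin274°) = (0.2093, -2.9927)
|BD| = 9.2862
circle(B,9.00) ∩ circle(D,4.00): a=8.1429, h=3.8331
  candidates: C₊=(6.6824,3.2602) cross=35.595; C₋=(9.1531,-3.9971) cross=-35.595
  mode + wants cross > 0 → take C=(6.6824,3.2602) (cross=35.595)
ex = (C−B)/|BC| = (0.7192,0.6948); ey = (-0.6948,0.7192)
P = B + -2.18·ex + -3.16·ey = (0.8368,-6.7801)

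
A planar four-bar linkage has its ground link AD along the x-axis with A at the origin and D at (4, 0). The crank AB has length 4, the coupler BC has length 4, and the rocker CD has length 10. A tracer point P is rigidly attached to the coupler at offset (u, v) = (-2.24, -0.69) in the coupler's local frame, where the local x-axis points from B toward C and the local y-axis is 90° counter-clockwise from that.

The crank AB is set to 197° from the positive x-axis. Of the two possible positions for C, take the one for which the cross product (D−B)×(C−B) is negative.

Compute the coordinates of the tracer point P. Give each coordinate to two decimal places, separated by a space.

A=(0,0), D=(4.00,0)
B = A + 4.00·(cos197°, sin197°) = (-3.8252, -1.1695)
|BD| = 7.9121
circle(B,4.00) ∩ circle(D,10.00): a=-1.3522, h=3.7645
  candidates: C₊=(-5.7190,2.3538) cross=29.785; C₋=(-4.6062,-5.0925) cross=-29.785
  mode - wants cross < 0 → take C=(-4.6062,-5.0925) (cross=-29.785)
ex = (C−B)/|BC| = (-0.1952,-0.9808); ey = (0.9808,-0.1952)
P = B + -2.24·ex + -0.69·ey = (-4.0646,1.1621)

-4.06 1.16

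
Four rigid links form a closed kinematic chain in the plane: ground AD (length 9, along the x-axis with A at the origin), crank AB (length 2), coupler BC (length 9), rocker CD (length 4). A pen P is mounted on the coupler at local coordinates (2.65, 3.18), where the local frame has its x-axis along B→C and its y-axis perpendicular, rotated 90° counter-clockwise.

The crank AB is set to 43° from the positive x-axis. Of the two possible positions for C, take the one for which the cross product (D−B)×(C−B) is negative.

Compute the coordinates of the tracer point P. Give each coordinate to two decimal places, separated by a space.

5.48 2.34

A=(0,0), D=(9.00,0)
B = A + 2.00·(cos43°, sin43°) = (1.4627, 1.3640)
|BD| = 7.6597
circle(B,9.00) ∩ circle(D,4.00): a=8.0728, h=3.9786
  candidates: C₊=(10.1150,3.8415) cross=30.475; C₋=(8.6980,-3.9886) cross=-30.475
  mode - wants cross < 0 → take C=(8.6980,-3.9886) (cross=-30.475)
ex = (C−B)/|BC| = (0.8039,-0.5947); ey = (0.5947,0.8039)
P = B + 2.65·ex + 3.18·ey = (5.4844,2.3444)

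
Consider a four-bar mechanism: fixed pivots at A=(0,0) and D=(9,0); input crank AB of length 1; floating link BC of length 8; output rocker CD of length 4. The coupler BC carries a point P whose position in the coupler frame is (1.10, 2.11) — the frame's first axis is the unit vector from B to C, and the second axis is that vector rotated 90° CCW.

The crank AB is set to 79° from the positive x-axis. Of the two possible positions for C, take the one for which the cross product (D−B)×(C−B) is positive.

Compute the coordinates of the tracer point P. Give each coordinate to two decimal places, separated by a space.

0.48 3.34

A=(0,0), D=(9.00,0)
B = A + 1.00·(cos79°, sin79°) = (0.1908, 0.9816)
|BD| = 8.8637
circle(B,8.00) ∩ circle(D,4.00): a=7.1395, h=3.6093
  candidates: C₊=(7.6861,3.7781) cross=31.992; C₋=(6.8867,-3.3962) cross=-31.992
  mode + wants cross > 0 → take C=(7.6861,3.7781) (cross=31.992)
ex = (C−B)/|BC| = (0.9369,0.3496); ey = (-0.3496,0.9369)
P = B + 1.10·ex + 2.11·ey = (0.4839,3.3430)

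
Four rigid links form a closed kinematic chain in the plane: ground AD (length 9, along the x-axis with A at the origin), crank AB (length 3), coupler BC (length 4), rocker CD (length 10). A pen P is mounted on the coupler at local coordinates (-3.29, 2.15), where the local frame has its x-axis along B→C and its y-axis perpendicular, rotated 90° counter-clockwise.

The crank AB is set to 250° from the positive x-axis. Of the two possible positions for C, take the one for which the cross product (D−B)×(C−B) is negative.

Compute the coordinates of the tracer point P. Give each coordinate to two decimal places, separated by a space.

-1.00 1.11

A=(0,0), D=(9.00,0)
B = A + 3.00·(cos250°, sin250°) = (-1.0261, -2.8191)
|BD| = 10.4148
circle(B,4.00) ∩ circle(D,10.00): a=1.1747, h=3.8236
  candidates: C₊=(-0.9302,1.1798) cross=39.822; C₋=(1.1398,-6.1820) cross=-39.822
  mode - wants cross < 0 → take C=(1.1398,-6.1820) (cross=-39.822)
ex = (C−B)/|BC| = (0.5415,-0.8407); ey = (0.8407,0.5415)
P = B + -3.29·ex + 2.15·ey = (-0.9999,1.1111)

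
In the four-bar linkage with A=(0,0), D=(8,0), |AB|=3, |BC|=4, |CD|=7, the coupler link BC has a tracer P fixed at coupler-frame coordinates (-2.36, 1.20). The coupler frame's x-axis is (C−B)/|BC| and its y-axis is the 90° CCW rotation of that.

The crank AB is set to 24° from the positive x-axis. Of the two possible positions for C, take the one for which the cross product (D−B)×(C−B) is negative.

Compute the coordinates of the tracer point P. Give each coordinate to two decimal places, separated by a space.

4.62 3.09

A=(0,0), D=(8.00,0)
B = A + 3.00·(cos24°, sin24°) = (2.7406, 1.2202)
|BD| = 5.3991
circle(B,4.00) ∩ circle(D,7.00): a=-0.3566, h=3.9841
  candidates: C₊=(3.2937,5.1818) cross=21.510; C₋=(1.4929,-2.5802) cross=-21.510
  mode - wants cross < 0 → take C=(1.4929,-2.5802) (cross=-21.510)
ex = (C−B)/|BC| = (-0.3119,-0.9501); ey = (0.9501,-0.3119)
P = B + -2.36·ex + 1.20·ey = (4.6169,3.0881)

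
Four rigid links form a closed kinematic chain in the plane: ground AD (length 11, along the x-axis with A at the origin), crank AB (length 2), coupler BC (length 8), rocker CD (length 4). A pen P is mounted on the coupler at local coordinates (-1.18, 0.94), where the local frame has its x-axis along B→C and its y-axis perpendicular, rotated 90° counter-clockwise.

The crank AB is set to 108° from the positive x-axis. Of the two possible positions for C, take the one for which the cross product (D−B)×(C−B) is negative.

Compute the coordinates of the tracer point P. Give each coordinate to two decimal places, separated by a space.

A=(0,0), D=(11.00,0)
B = A + 2.00·(cos108°, sin108°) = (-0.6180, 1.9021)
|BD| = 11.7727
circle(B,8.00) ∩ circle(D,4.00): a=7.9250, h=1.0931
  candidates: C₊=(7.3794,1.7004) cross=12.869; C₋=(7.0262,-0.4571) cross=-12.869
  mode - wants cross < 0 → take C=(7.0262,-0.4571) (cross=-12.869)
ex = (C−B)/|BC| = (0.9555,-0.2949); ey = (0.2949,0.9555)
P = B + -1.18·ex + 0.94·ey = (-1.4684,3.1483)

-1.47 3.15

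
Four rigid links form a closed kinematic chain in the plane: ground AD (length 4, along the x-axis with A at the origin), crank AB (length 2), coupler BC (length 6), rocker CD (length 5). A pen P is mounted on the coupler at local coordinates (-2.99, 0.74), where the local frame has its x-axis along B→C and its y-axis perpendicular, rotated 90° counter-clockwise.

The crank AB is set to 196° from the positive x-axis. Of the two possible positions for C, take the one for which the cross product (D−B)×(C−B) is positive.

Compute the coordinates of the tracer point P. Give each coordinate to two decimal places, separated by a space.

-4.25 -2.57

A=(0,0), D=(4.00,0)
B = A + 2.00·(cos196°, sin196°) = (-1.9225, -0.5513)
|BD| = 5.9481
circle(B,6.00) ∩ circle(D,5.00): a=3.8987, h=4.5607
  candidates: C₊=(1.5367,4.3511) cross=27.128; C₋=(2.3821,-4.7310) cross=-27.128
  mode + wants cross > 0 → take C=(1.5367,4.3511) (cross=27.128)
ex = (C−B)/|BC| = (0.5765,0.8171); ey = (-0.8171,0.5765)
P = B + -2.99·ex + 0.74·ey = (-4.2510,-2.5677)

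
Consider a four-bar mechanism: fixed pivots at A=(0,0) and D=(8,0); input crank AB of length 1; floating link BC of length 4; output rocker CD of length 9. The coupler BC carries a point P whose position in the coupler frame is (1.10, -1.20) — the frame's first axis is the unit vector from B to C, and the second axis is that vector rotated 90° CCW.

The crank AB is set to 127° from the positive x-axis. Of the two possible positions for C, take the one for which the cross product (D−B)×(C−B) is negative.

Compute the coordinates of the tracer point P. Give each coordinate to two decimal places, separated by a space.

A=(0,0), D=(8.00,0)
B = A + 1.00·(cos127°, sin127°) = (-0.6018, 0.7986)
|BD| = 8.6388
circle(B,4.00) ∩ circle(D,9.00): a=0.5573, h=3.9610
  candidates: C₊=(0.3193,4.6911) cross=34.218; C₋=(-0.4131,-3.1969) cross=-34.218
  mode - wants cross < 0 → take C=(-0.4131,-3.1969) (cross=-34.218)
ex = (C−B)/|BC| = (0.0472,-0.9989); ey = (0.9989,0.0472)
P = B + 1.10·ex + -1.20·ey = (-1.7486,-0.3568)

-1.75 -0.36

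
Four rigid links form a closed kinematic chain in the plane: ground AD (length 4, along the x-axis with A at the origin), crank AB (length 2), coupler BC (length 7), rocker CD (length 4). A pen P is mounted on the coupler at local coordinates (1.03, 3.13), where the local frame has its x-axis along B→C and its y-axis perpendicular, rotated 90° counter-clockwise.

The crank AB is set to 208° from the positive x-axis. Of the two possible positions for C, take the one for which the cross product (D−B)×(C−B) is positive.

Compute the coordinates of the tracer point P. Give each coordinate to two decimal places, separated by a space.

A=(0,0), D=(4.00,0)
B = A + 2.00·(cos208°, sin208°) = (-1.7659, -0.9389)
|BD| = 5.8418
circle(B,7.00) ∩ circle(D,4.00): a=5.7454, h=3.9988
  candidates: C₊=(3.2621,3.9313) cross=23.361; C₋=(4.5475,-3.9624) cross=-23.361
  mode + wants cross > 0 → take C=(3.2621,3.9313) (cross=23.361)
ex = (C−B)/|BC| = (0.7183,0.6958); ey = (-0.6958,0.7183)
P = B + 1.03·ex + 3.13·ey = (-3.2038,2.0259)

-3.20 2.03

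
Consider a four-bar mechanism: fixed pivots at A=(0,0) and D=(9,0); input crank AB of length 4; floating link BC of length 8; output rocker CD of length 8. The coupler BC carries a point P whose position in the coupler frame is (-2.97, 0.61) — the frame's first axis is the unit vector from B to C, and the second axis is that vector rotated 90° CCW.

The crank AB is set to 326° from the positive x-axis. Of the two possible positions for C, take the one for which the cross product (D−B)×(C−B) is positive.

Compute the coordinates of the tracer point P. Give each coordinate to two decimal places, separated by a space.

A=(0,0), D=(9.00,0)
B = A + 4.00·(cos326°, sin326°) = (3.3162, -2.2368)
|BD| = 6.1081
circle(B,8.00) ∩ circle(D,8.00): a=3.0541, h=7.3941
  candidates: C₊=(3.4504,5.7621) cross=45.164; C₋=(8.8658,-7.9989) cross=-45.164
  mode + wants cross > 0 → take C=(3.4504,5.7621) (cross=45.164)
ex = (C−B)/|BC| = (0.0168,0.9999); ey = (-0.9999,0.0168)
P = B + -2.97·ex + 0.61·ey = (2.6564,-5.1961)

2.66 -5.20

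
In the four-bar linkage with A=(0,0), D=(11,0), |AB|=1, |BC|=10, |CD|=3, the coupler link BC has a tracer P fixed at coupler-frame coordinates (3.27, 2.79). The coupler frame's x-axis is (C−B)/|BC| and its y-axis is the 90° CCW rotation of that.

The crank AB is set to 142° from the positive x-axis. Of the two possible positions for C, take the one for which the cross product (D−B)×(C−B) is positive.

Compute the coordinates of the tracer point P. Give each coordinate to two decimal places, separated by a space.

1.97 3.92

A=(0,0), D=(11.00,0)
B = A + 1.00·(cos142°, sin142°) = (-0.7880, 0.6157)
|BD| = 11.8041
circle(B,10.00) ∩ circle(D,3.00): a=9.7566, h=2.1927
  candidates: C₊=(9.0697,2.2965) cross=25.883; C₋=(8.8410,-2.0829) cross=-25.883
  mode + wants cross > 0 → take C=(9.0697,2.2965) (cross=25.883)
ex = (C−B)/|BC| = (0.9858,0.1681); ey = (-0.1681,0.9858)
P = B + 3.27·ex + 2.79·ey = (1.9665,3.9156)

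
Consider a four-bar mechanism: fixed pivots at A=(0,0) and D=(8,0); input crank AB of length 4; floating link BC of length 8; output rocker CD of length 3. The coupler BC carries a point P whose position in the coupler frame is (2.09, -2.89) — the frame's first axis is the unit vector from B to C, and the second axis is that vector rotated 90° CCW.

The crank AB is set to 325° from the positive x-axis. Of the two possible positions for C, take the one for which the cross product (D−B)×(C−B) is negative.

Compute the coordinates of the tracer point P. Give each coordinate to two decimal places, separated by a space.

6.05 -4.53

A=(0,0), D=(8.00,0)
B = A + 4.00·(cos325°, sin325°) = (3.2766, -2.2943)
|BD| = 5.2511
circle(B,8.00) ∩ circle(D,3.00): a=7.8625, h=1.4767
  candidates: C₊=(9.7038,2.4692) cross=7.754; C₋=(10.9941,-0.1873) cross=-7.754
  mode - wants cross < 0 → take C=(10.9941,-0.1873) (cross=-7.754)
ex = (C−B)/|BC| = (0.9647,0.2634); ey = (-0.2634,0.9647)
P = B + 2.09·ex + -2.89·ey = (6.0540,-4.5318)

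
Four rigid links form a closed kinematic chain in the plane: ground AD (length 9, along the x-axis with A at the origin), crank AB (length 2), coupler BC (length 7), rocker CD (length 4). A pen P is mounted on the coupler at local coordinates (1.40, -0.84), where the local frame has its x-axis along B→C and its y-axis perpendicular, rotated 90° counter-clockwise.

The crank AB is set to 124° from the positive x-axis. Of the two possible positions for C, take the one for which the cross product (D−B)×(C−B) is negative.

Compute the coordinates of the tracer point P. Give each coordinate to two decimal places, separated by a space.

-0.21 0.30

A=(0,0), D=(9.00,0)
B = A + 2.00·(cos124°, sin124°) = (-1.1184, 1.6581)
|BD| = 10.2533
circle(B,7.00) ∩ circle(D,4.00): a=6.7359, h=1.9046
  candidates: C₊=(5.8369,2.4484) cross=19.529; C₋=(5.2209,-1.3108) cross=-19.529
  mode - wants cross < 0 → take C=(5.2209,-1.3108) (cross=-19.529)
ex = (C−B)/|BC| = (0.9056,-0.4241); ey = (0.4241,0.9056)
P = B + 1.40·ex + -0.84·ey = (-0.2068,0.3036)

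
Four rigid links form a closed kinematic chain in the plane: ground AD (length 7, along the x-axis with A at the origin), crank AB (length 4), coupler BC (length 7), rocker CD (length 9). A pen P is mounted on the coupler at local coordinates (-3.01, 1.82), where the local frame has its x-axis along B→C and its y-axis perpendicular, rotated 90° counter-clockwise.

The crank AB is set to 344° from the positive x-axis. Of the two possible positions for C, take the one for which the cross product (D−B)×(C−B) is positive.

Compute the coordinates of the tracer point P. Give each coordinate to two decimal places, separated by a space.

4.73 -4.51

A=(0,0), D=(7.00,0)
B = A + 4.00·(cos344°, sin344°) = (3.8450, -1.1025)
|BD| = 3.3421
circle(B,7.00) ∩ circle(D,9.00): a=-3.1164, h=6.2680
  candidates: C₊=(-1.1647,3.7864) cross=20.948; C₋=(2.9709,-8.0478) cross=-20.948
  mode + wants cross > 0 → take C=(-1.1647,3.7864) (cross=20.948)
ex = (C−B)/|BC| = (-0.7157,0.6984); ey = (-0.6984,-0.7157)
P = B + -3.01·ex + 1.82·ey = (4.7281,-4.5074)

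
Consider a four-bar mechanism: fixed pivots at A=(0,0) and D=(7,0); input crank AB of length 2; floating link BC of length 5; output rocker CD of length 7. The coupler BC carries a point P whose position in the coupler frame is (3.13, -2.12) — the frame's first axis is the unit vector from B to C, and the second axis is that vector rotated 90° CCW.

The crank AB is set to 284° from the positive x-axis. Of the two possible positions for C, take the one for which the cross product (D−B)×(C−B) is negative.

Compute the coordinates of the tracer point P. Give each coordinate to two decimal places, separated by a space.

A=(0,0), D=(7.00,0)
B = A + 2.00·(cos284°, sin284°) = (0.4838, -1.9406)
|BD| = 6.7990
circle(B,5.00) ∩ circle(D,7.00): a=1.6345, h=4.7253
  candidates: C₊=(0.7017,3.0547) cross=32.127; C₋=(3.3991,-6.0028) cross=-32.127
  mode - wants cross < 0 → take C=(3.3991,-6.0028) (cross=-32.127)
ex = (C−B)/|BC| = (0.5830,-0.8124); ey = (0.8124,0.5830)
P = B + 3.13·ex + -2.12·ey = (0.5864,-5.7196)

0.59 -5.72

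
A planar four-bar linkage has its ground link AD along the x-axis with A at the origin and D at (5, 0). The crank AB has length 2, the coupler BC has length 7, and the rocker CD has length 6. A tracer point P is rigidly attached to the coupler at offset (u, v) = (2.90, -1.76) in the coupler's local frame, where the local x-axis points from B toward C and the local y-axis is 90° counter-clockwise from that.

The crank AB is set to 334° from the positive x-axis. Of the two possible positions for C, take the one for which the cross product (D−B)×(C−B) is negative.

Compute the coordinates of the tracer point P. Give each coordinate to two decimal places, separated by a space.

A=(0,0), D=(5.00,0)
B = A + 2.00·(cos334°, sin334°) = (1.7976, -0.8767)
|BD| = 3.3203
circle(B,7.00) ∩ circle(D,6.00): a=3.6178, h=5.9926
  candidates: C₊=(3.7046,5.8585) cross=19.897; C₋=(6.8694,-5.7013) cross=-19.897
  mode - wants cross < 0 → take C=(6.8694,-5.7013) (cross=-19.897)
ex = (C−B)/|BC| = (0.7245,-0.6892); ey = (0.6892,0.7245)
P = B + 2.90·ex + -1.76·ey = (2.6857,-4.1507)

2.69 -4.15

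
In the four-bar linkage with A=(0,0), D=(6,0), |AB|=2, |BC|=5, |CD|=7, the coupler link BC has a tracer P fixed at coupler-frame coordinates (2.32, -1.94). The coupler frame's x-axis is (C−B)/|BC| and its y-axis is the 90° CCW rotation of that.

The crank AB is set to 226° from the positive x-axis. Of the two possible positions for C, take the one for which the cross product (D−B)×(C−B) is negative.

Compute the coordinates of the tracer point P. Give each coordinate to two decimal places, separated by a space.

A=(0,0), D=(6.00,0)
B = A + 2.00·(cos226°, sin226°) = (-1.3893, -1.4387)
|BD| = 7.5281
circle(B,5.00) ∩ circle(D,7.00): a=2.1700, h=4.5046
  candidates: C₊=(-0.1202,3.3976) cross=33.911; C₋=(1.6015,-5.4455) cross=-33.911
  mode - wants cross < 0 → take C=(1.6015,-5.4455) (cross=-33.911)
ex = (C−B)/|BC| = (0.5982,-0.8014); ey = (0.8014,0.5982)
P = B + 2.32·ex + -1.94·ey = (-1.5562,-4.4583)

-1.56 -4.46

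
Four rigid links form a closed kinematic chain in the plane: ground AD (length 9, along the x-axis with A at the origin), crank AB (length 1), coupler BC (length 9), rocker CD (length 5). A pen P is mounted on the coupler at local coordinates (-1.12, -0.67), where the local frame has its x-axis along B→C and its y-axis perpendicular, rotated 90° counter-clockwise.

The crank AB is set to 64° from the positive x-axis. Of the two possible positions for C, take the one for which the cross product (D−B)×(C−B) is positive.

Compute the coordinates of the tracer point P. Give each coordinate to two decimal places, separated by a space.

-0.26 -0.21

A=(0,0), D=(9.00,0)
B = A + 1.00·(cos64°, sin64°) = (0.4384, 0.8988)
|BD| = 8.6087
circle(B,9.00) ∩ circle(D,5.00): a=7.5569, h=4.8881
  candidates: C₊=(8.4643,4.9712) cross=42.080; C₋=(7.4436,-4.7516) cross=-42.080
  mode + wants cross > 0 → take C=(8.4643,4.9712) (cross=42.080)
ex = (C−B)/|BC| = (0.8918,0.4525); ey = (-0.4525,0.8918)
P = B + -1.12·ex + -0.67·ey = (-0.2572,-0.2055)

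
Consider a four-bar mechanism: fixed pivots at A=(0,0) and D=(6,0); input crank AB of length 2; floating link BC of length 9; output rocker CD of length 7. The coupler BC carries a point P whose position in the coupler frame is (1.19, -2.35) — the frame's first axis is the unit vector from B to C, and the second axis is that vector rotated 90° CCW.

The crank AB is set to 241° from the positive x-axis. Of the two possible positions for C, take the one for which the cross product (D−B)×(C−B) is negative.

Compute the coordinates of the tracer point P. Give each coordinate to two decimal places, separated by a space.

A=(0,0), D=(6.00,0)
B = A + 2.00·(cos241°, sin241°) = (-0.9696, -1.7492)
|BD| = 7.1858
circle(B,9.00) ∩ circle(D,7.00): a=5.8195, h=6.8654
  candidates: C₊=(3.0036,6.3263) cross=49.333; C₋=(6.3461,-6.9914) cross=-49.333
  mode - wants cross < 0 → take C=(6.3461,-6.9914) (cross=-49.333)
ex = (C−B)/|BC| = (0.8129,-0.5825); ey = (0.5825,0.8129)
P = B + 1.19·ex + -2.35·ey = (-1.3711,-4.3526)

-1.37 -4.35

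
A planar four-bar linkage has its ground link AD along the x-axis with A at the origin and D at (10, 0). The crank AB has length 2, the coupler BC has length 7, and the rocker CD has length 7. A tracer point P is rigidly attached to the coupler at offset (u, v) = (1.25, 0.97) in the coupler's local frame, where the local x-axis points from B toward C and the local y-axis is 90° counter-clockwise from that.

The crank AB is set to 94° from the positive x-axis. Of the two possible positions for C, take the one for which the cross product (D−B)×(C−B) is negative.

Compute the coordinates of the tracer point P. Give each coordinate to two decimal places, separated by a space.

1.38 1.57

A=(0,0), D=(10.00,0)
B = A + 2.00·(cos94°, sin94°) = (-0.1395, 1.9951)
|BD| = 10.3339
circle(B,7.00) ∩ circle(D,7.00): a=5.1670, h=4.7225
  candidates: C₊=(5.8420,5.6313) cross=48.802; C₋=(4.0185,-3.6361) cross=-48.802
  mode - wants cross < 0 → take C=(4.0185,-3.6361) (cross=-48.802)
ex = (C−B)/|BC| = (0.5940,-0.8045); ey = (0.8045,0.5940)
P = B + 1.25·ex + 0.97·ey = (1.3833,1.5657)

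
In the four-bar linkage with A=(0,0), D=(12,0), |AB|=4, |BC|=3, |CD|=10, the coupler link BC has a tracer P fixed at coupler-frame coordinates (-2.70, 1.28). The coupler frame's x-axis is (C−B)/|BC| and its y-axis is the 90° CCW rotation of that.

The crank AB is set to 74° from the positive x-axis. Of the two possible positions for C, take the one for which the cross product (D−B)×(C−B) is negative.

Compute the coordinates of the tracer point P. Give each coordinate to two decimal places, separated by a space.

A=(0,0), D=(12.00,0)
B = A + 4.00·(cos74°, sin74°) = (1.1025, 3.8450)
|BD| = 11.5559
circle(B,3.00) ∩ circle(D,10.00): a=1.8406, h=2.3690
  candidates: C₊=(3.6265,5.4667) cross=27.376; C₋=(2.0500,0.9986) cross=-27.376
  mode - wants cross < 0 → take C=(2.0500,0.9986) (cross=-27.376)
ex = (C−B)/|BC| = (0.3158,-0.9488); ey = (0.9488,0.3158)
P = B + -2.70·ex + 1.28·ey = (1.4644,6.8111)

1.46 6.81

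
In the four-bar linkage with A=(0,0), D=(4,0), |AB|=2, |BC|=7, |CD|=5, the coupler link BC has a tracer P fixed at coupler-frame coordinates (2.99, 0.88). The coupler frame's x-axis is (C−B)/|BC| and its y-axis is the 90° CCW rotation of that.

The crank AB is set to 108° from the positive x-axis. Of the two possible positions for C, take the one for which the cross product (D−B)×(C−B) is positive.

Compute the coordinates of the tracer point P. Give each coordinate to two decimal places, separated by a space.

A=(0,0), D=(4.00,0)
B = A + 2.00·(cos108°, sin108°) = (-0.6180, 1.9021)
|BD| = 4.9944
circle(B,7.00) ∩ circle(D,5.00): a=4.8999, h=4.9991
  candidates: C₊=(5.8165,4.6584) cross=24.968; C₋=(2.0087,-4.5864) cross=-24.968
  mode + wants cross > 0 → take C=(5.8165,4.6584) (cross=24.968)
ex = (C−B)/|BC| = (0.9192,0.3938); ey = (-0.3938,0.9192)
P = B + 2.99·ex + 0.88·ey = (1.7839,3.8883)

1.78 3.89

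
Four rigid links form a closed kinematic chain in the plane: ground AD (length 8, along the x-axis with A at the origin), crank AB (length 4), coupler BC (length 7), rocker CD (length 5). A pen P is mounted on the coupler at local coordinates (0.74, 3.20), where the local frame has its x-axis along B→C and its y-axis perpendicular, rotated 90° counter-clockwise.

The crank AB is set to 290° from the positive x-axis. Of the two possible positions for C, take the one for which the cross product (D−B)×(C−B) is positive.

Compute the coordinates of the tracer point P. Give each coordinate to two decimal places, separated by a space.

-1.36 -1.93

A=(0,0), D=(8.00,0)
B = A + 4.00·(cos290°, sin290°) = (1.3681, -3.7588)
|BD| = 7.6230
circle(B,7.00) ∩ circle(D,5.00): a=5.3857, h=4.4715
  candidates: C₊=(3.8487,2.7869) cross=34.086; C₋=(8.2584,-4.9933) cross=-34.086
  mode + wants cross > 0 → take C=(3.8487,2.7869) (cross=34.086)
ex = (C−B)/|BC| = (0.3544,0.9351); ey = (-0.9351,0.3544)
P = B + 0.74·ex + 3.20·ey = (-1.3620,-1.9328)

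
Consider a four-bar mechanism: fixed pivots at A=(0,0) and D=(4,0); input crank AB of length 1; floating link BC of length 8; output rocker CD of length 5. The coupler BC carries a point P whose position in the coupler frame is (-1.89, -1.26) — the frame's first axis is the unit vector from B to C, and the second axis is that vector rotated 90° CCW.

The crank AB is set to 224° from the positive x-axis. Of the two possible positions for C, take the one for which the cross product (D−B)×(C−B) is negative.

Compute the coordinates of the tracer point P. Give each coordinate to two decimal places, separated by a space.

-2.98 -0.94

A=(0,0), D=(4.00,0)
B = A + 1.00·(cos224°, sin224°) = (-0.7193, -0.6947)
|BD| = 4.7702
circle(B,8.00) ∩ circle(D,5.00): a=6.4730, h=4.7011
  candidates: C₊=(5.0000,4.8990) cross=22.425; C₋=(6.3692,-4.4030) cross=-22.425
  mode - wants cross < 0 → take C=(6.3692,-4.4030) (cross=-22.425)
ex = (C−B)/|BC| = (0.8861,-0.4635); ey = (0.4635,0.8861)
P = B + -1.89·ex + -1.26·ey = (-2.9781,-0.9350)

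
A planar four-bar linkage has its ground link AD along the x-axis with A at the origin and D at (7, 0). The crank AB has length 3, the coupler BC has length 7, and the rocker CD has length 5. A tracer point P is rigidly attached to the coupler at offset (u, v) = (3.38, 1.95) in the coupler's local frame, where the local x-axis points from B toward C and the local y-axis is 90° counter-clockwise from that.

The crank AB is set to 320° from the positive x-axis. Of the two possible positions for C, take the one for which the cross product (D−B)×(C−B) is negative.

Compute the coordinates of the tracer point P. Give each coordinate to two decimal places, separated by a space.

A=(0,0), D=(7.00,0)
B = A + 3.00·(cos320°, sin320°) = (2.2981, -1.9284)
|BD| = 5.0819
circle(B,7.00) ∩ circle(D,5.00): a=4.9023, h=4.9968
  candidates: C₊=(4.9377,4.5549) cross=25.393; C₋=(8.7298,-4.6912) cross=-25.393
  mode - wants cross < 0 → take C=(8.7298,-4.6912) (cross=-25.393)
ex = (C−B)/|BC| = (0.9188,-0.3947); ey = (0.3947,0.9188)
P = B + 3.38·ex + 1.95·ey = (6.1734,-1.4708)

6.17 -1.47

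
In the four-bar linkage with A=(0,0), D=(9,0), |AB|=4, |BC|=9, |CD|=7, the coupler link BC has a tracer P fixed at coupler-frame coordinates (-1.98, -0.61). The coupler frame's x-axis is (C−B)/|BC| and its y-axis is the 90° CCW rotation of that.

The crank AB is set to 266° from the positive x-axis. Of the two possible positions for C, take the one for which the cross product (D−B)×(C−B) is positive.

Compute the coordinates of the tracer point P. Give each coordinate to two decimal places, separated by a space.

-0.54 -6.05

A=(0,0), D=(9.00,0)
B = A + 4.00·(cos266°, sin266°) = (-0.2790, -3.9903)
|BD| = 10.1006
circle(B,9.00) ∩ circle(D,7.00): a=6.6344, h=6.0815
  candidates: C₊=(3.4132,4.2175) cross=61.427; C₋=(8.2182,-6.9562) cross=-61.427
  mode + wants cross > 0 → take C=(3.4132,4.2175) (cross=61.427)
ex = (C−B)/|BC| = (0.4102,0.9120); ey = (-0.9120,0.4102)
P = B + -1.98·ex + -0.61·ey = (-0.5350,-6.0462)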